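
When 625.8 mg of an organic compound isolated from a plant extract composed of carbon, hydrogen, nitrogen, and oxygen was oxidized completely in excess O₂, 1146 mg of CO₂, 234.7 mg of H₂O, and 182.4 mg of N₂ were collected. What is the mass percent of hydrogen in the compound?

4.20%

mol C = 1.146 g CO₂ ÷ 44.009 g/mol = 0.026040 mol
mol H = 2 × 0.2347 g H₂O ÷ 18.015 g/mol = 0.026056 mol
mol N = 2 × 0.1824 g N₂ ÷ 28.014 g/mol = 0.013022 mol
mass O = 0.6258 − (0.31277 + 0.026265 + 0.18240) = 0.10437 g → mol O = 0.10437 ÷ 15.999 = 0.0065234 mol
mass % H = 0.026265 g ÷ 0.6258 g × 100%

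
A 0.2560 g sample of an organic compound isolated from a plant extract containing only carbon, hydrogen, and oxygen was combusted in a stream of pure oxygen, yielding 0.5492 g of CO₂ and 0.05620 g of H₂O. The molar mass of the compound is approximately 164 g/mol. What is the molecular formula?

mol C = 0.5492 g CO₂ ÷ 44.009 g/mol = 0.012479 mol
mol H = 2 × 0.05620 g H₂O ÷ 18.015 g/mol = 0.0062392 mol
mass O = 0.2560 − (0.14989 + 0.0062892) = 0.099822 g → mol O = 0.099822 ÷ 15.999 = 0.0062393 mol
Divide by the smallest (0.0062392 mol): C 2.000, H 1.000, O 1.000
Empirical formula: C2HO
Empirical-formula mass = 41.03 g/mol; 164 ÷ 41.03 ≈ 4, so the molecular formula is C8H4O4.

C8H4O4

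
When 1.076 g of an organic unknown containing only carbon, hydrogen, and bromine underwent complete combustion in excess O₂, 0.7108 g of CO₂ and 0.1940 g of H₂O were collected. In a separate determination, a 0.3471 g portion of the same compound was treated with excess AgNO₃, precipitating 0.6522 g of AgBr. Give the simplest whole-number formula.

mol C = 0.7108 g CO₂ ÷ 44.009 g/mol = 0.016151 mol
mol H = 2 × 0.1940 g H₂O ÷ 18.015 g/mol = 0.021538 mol
From the AgBr data: mol Br per gram of compound = (0.6522 ÷ 187.772) ÷ 0.3471 = 0.010007 mol/g, so in the 1.076 g combustion sample mol Br = 0.010767 mol
Divide by the smallest (0.010767 mol): C 1.500, H 2.000, Br 1.000
Multiplying each by 2 gives whole numbers: C 3.00, H 4.00, Br 2.00

C3H4Br2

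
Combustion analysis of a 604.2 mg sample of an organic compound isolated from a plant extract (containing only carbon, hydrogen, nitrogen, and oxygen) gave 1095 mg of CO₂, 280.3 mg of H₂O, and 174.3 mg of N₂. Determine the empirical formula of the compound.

mol C = 1.095 g CO₂ ÷ 44.009 g/mol = 0.024881 mol
mol H = 2 × 0.2803 g H₂O ÷ 18.015 g/mol = 0.031119 mol
mol N = 2 × 0.1743 g N₂ ÷ 28.014 g/mol = 0.012444 mol
mass O = 0.6042 − (0.29885 + 0.031367 + 0.17430) = 0.099684 g → mol O = 0.099684 ÷ 15.999 = 0.0062306 mol
Divide by the smallest (0.0062306 mol): C 3.993, H 4.994, N 1.997, O 1.000

C4H5N2O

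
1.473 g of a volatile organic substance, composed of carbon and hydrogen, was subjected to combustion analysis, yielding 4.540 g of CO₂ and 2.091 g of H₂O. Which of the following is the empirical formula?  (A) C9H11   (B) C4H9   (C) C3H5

mol C = 4.540 g CO₂ ÷ 44.009 g/mol = 0.10316 mol
mol H = 2 × 2.091 g H₂O ÷ 18.015 g/mol = 0.23214 mol
Divide by the smallest (0.10316 mol): C 1.000, H 2.250
Multiplying each by 4 gives whole numbers: C 4.00, H 9.00

(B) C4H9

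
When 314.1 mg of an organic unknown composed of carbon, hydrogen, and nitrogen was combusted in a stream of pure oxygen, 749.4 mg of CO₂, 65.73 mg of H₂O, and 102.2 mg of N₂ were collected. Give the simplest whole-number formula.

C7H3N3

mol C = 0.7494 g CO₂ ÷ 44.009 g/mol = 0.017028 mol
mol H = 2 × 0.06573 g H₂O ÷ 18.015 g/mol = 0.0072973 mol
mol N = 2 × 0.1022 g N₂ ÷ 28.014 g/mol = 0.0072964 mol
Divide by the smallest (0.0072964 mol): C 2.334, H 1.000, N 1.000
Multiplying each by 3 gives whole numbers: C 7.00, H 3.00, N 3.00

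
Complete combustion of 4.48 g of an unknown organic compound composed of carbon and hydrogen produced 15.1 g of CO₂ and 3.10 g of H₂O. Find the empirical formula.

CH

mol C = 15.1 g CO₂ ÷ 44.009 g/mol = 0.3431 mol
mol H = 2 × 3.10 g H₂O ÷ 18.015 g/mol = 0.3442 mol
Divide by the smallest (0.3431 mol): C 1.000, H 1.003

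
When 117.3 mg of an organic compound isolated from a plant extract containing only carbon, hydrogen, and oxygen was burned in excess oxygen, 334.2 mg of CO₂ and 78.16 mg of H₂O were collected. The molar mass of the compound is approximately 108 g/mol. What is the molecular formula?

mol C = 0.3342 g CO₂ ÷ 44.009 g/mol = 0.0075939 mol
mol H = 2 × 0.07816 g H₂O ÷ 18.015 g/mol = 0.0086772 mol
mass O = 0.1173 − (0.091210 + 0.0087466) = 0.017343 g → mol O = 0.017343 ÷ 15.999 = 0.0010840 mol
Divide by the smallest (0.0010840 mol): C 7.005, H 8.005, O 1.000
Empirical formula: C7H8O
Empirical-formula mass = 108.14 g/mol; 108 ÷ 108.14 ≈ 1, so the molecular formula is C7H8O.

C7H8O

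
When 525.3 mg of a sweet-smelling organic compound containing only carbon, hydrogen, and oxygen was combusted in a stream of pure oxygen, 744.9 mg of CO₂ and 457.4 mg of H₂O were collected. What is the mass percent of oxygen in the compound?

51.55%

mol C = 0.7449 g CO₂ ÷ 44.009 g/mol = 0.016926 mol
mol H = 2 × 0.4574 g H₂O ÷ 18.015 g/mol = 0.050780 mol
mass O = 0.5253 − (0.20330 + 0.051186) = 0.27081 g → mol O = 0.27081 ÷ 15.999 = 0.016927 mol
mass % O = 0.27081 g ÷ 0.5253 g × 100%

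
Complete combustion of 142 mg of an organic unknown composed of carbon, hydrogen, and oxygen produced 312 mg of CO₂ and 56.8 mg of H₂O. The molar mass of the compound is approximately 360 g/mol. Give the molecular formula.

mol C = 0.312 g CO₂ ÷ 44.009 g/mol = 0.007089 mol
mol H = 2 × 0.0568 g H₂O ÷ 18.015 g/mol = 0.006306 mol
mass O = 0.142 − (0.08515 + 0.006356) = 0.05049 g → mol O = 0.05049 ÷ 15.999 = 0.003156 mol
Divide by the smallest (0.003156 mol): C 2.246, H 1.998, O 1.000
Multiplying each by 4 gives whole numbers: C 8.99, H 7.99, O 4.00
Empirical formula: C9H8O4
Empirical-formula mass = 180.16 g/mol; 360 ÷ 180.16 ≈ 2, so the molecular formula is C18H16O8.

C18H16O8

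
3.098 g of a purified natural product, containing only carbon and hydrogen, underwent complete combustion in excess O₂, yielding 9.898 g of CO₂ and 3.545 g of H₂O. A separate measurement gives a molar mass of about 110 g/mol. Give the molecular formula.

mol C = 9.898 g CO₂ ÷ 44.009 g/mol = 0.22491 mol
mol H = 2 × 3.545 g H₂O ÷ 18.015 g/mol = 0.39356 mol
Divide by the smallest (0.22491 mol): C 1.000, H 1.750
Multiplying each by 4 gives whole numbers: C 4.00, H 7.00
Empirical formula: C4H7
Empirical-formula mass = 55.10 g/mol; 110 ÷ 55.10 ≈ 2, so the molecular formula is C8H14.

C8H14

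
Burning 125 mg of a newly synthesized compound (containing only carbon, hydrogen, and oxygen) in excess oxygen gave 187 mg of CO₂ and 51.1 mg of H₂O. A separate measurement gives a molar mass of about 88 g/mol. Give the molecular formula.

mol C = 0.187 g CO₂ ÷ 44.009 g/mol = 0.004249 mol
mol H = 2 × 0.0511 g H₂O ÷ 18.015 g/mol = 0.005673 mol
mass O = 0.125 − (0.05104 + 0.005718) = 0.06825 g → mol O = 0.06825 ÷ 15.999 = 0.004266 mol
Divide by the smallest (0.004249 mol): C 1.000, H 1.335, O 1.004
Multiplying each by 3 gives whole numbers: C 3.00, H 4.01, O 3.01
Empirical formula: C3H4O3
Empirical-formula mass = 88.06 g/mol; 88 ÷ 88.06 ≈ 1, so the molecular formula is C3H4O3.

C3H4O3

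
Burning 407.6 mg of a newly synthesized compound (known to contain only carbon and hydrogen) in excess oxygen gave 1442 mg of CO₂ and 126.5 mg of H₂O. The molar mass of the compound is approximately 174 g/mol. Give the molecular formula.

C14H6

mol C = 1.442 g CO₂ ÷ 44.009 g/mol = 0.032766 mol
mol H = 2 × 0.1265 g H₂O ÷ 18.015 g/mol = 0.014044 mol
Divide by the smallest (0.014044 mol): C 2.333, H 1.000
Multiplying each by 3 gives whole numbers: C 7.00, H 3.00
Empirical formula: C7H3
Empirical-formula mass = 87.10 g/mol; 174 ÷ 87.10 ≈ 2, so the molecular formula is C14H6.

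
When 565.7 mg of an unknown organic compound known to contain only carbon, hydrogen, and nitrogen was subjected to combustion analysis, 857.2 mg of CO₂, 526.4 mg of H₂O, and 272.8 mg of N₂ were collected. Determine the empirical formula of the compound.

mol C = 0.8572 g CO₂ ÷ 44.009 g/mol = 0.019478 mol
mol H = 2 × 0.5264 g H₂O ÷ 18.015 g/mol = 0.058440 mol
mol N = 2 × 0.2728 g N₂ ÷ 28.014 g/mol = 0.019476 mol
Divide by the smallest (0.019476 mol): C 1.000, H 3.001, N 1.000

CH3N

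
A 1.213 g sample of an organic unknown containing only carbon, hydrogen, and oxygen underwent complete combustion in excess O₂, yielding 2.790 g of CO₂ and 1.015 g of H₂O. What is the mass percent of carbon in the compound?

62.77%

mol C = 2.790 g CO₂ ÷ 44.009 g/mol = 0.063396 mol
mol H = 2 × 1.015 g H₂O ÷ 18.015 g/mol = 0.11268 mol
mass O = 1.213 − (0.76145 + 0.11359) = 0.33796 g → mol O = 0.33796 ÷ 15.999 = 0.021124 mol
mass % C = 0.76145 g ÷ 1.213 g × 100%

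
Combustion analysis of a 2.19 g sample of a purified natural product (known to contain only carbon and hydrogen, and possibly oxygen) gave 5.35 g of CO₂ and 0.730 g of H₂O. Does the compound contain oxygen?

mol C = 5.35 g CO₂ ÷ 44.009 g/mol = 0.1216 mol
mol H = 2 × 0.730 g H₂O ÷ 18.015 g/mol = 0.08104 mol
C and H account for only 1.542 g of the 2.19 g sample; the remaining 0.6482 g must be oxygen.

yes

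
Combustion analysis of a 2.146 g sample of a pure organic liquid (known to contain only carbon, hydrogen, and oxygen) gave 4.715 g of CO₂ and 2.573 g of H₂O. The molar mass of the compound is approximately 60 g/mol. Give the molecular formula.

mol C = 4.715 g CO₂ ÷ 44.009 g/mol = 0.10714 mol
mol H = 2 × 2.573 g H₂O ÷ 18.015 g/mol = 0.28565 mol
mass O = 2.146 − (1.2868 + 0.28794) = 0.57124 g → mol O = 0.57124 ÷ 15.999 = 0.035705 mol
Divide by the smallest (0.035705 mol): C 3.001, H 8.000, O 1.000
Empirical formula: C3H8O
Empirical-formula mass = 60.10 g/mol; 60 ÷ 60.10 ≈ 1, so the molecular formula is C3H8O.

C3H8O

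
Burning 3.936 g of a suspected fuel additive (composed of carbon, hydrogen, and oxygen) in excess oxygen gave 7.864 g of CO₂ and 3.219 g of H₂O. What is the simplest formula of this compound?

C2H4O

mol C = 7.864 g CO₂ ÷ 44.009 g/mol = 0.17869 mol
mol H = 2 × 3.219 g H₂O ÷ 18.015 g/mol = 0.35737 mol
mass O = 3.936 − (2.1463 + 0.36023) = 1.4295 g → mol O = 1.4295 ÷ 15.999 = 0.089350 mol
Divide by the smallest (0.089350 mol): C 2.000, H 4.000, O 1.000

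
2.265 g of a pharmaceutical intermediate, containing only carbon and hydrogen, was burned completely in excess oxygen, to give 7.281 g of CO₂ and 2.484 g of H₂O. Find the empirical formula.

C3H5

mol C = 7.281 g CO₂ ÷ 44.009 g/mol = 0.16544 mol
mol H = 2 × 2.484 g H₂O ÷ 18.015 g/mol = 0.27577 mol
Divide by the smallest (0.16544 mol): C 1.000, H 1.667
Multiplying each by 3 gives whole numbers: C 3.00, H 5.00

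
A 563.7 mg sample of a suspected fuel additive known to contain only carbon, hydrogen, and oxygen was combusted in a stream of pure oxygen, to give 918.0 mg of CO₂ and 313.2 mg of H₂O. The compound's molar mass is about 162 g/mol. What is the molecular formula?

mol C = 0.9180 g CO₂ ÷ 44.009 g/mol = 0.020859 mol
mol H = 2 × 0.3132 g H₂O ÷ 18.015 g/mol = 0.034771 mol
mass O = 0.5637 − (0.25054 + 0.035049) = 0.27811 g → mol O = 0.27811 ÷ 15.999 = 0.017383 mol
Divide by the smallest (0.017383 mol): C 1.200, H 2.000, O 1.000
Multiplying each by 5 gives whole numbers: C 6.00, H 10.00, O 5.00
Empirical formula: C6H10O5
Empirical-formula mass = 162.14 g/mol; 162 ÷ 162.14 ≈ 1, so the molecular formula is C6H10O5.

C6H10O5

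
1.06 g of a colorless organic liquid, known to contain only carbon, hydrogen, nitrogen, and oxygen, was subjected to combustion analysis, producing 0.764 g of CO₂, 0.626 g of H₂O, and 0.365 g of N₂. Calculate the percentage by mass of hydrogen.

6.6%

mol C = 0.764 g CO₂ ÷ 44.009 g/mol = 0.01736 mol
mol H = 2 × 0.626 g H₂O ÷ 18.015 g/mol = 0.06950 mol
mol N = 2 × 0.365 g N₂ ÷ 28.014 g/mol = 0.02606 mol
mass O = 1.06 − (0.2085 + 0.07005 + 0.3650) = 0.4164 g → mol O = 0.4164 ÷ 15.999 = 0.02603 mol
mass % H = 0.07005 g ÷ 1.06 g × 100%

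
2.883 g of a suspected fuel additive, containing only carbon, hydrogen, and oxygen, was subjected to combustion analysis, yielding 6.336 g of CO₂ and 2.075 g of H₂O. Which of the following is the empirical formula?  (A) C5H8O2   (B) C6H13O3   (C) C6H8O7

(A) C5H8O2

mol C = 6.336 g CO₂ ÷ 44.009 g/mol = 0.14397 mol
mol H = 2 × 2.075 g H₂O ÷ 18.015 g/mol = 0.23036 mol
mass O = 2.883 − (1.7292 + 0.23221) = 0.92156 g → mol O = 0.92156 ÷ 15.999 = 0.057601 mol
Divide by the smallest (0.057601 mol): C 2.499, H 3.999, O 1.000
Multiplying each by 2 gives whole numbers: C 5.00, H 8.00, O 2.00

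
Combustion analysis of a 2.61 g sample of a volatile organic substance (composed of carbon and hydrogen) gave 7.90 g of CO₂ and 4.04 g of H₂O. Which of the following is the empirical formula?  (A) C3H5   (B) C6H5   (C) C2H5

mol C = 7.90 g CO₂ ÷ 44.009 g/mol = 0.1795 mol
mol H = 2 × 4.04 g H₂O ÷ 18.015 g/mol = 0.4485 mol
Divide by the smallest (0.1795 mol): C 1.000, H 2.499
Multiplying each by 2 gives whole numbers: C 2.00, H 5.00

(C) C2H5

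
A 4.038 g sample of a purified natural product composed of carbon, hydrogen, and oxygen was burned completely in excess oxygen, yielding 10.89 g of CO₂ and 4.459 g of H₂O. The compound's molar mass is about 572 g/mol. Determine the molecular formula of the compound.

C35H70O5

mol C = 10.89 g CO₂ ÷ 44.009 g/mol = 0.24745 mol
mol H = 2 × 4.459 g H₂O ÷ 18.015 g/mol = 0.49503 mol
mass O = 4.038 − (2.9721 + 0.49899) = 0.56689 g → mol O = 0.56689 ÷ 15.999 = 0.035433 mol
Divide by the smallest (0.035433 mol): C 6.984, H 13.971, O 1.000
Empirical formula: C7H14O
Empirical-formula mass = 114.19 g/mol; 572 ÷ 114.19 ≈ 5, so the molecular formula is C35H70O5.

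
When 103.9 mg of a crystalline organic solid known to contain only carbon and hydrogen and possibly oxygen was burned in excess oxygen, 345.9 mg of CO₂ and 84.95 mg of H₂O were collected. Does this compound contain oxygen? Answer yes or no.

no

mol C = 0.3459 g CO₂ ÷ 44.009 g/mol = 0.0078598 mol
mol H = 2 × 0.08495 g H₂O ÷ 18.015 g/mol = 0.0094310 mol
C and H together account for 0.10391 g — essentially the entire 0.1039 g sample — so the compound contains no oxygen.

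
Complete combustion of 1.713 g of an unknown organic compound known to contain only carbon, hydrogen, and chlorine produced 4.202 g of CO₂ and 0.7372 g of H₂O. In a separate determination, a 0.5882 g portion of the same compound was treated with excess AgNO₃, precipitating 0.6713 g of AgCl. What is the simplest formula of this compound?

C7H6Cl

mol C = 4.202 g CO₂ ÷ 44.009 g/mol = 0.095480 mol
mol H = 2 × 0.7372 g H₂O ÷ 18.015 g/mol = 0.081843 mol
From the AgCl data: mol Cl per gram of compound = (0.6713 ÷ 143.318) ÷ 0.5882 = 0.0079633 mol/g, so in the 1.713 g combustion sample mol Cl = 0.013641 mol
Divide by the smallest (0.013641 mol): C 6.999, H 6.000, Cl 1.000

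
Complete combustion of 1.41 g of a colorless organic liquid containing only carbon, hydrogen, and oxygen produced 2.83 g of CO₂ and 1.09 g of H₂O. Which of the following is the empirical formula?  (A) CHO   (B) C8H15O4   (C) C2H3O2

(B) C8H15O4

mol C = 2.83 g CO₂ ÷ 44.009 g/mol = 0.06431 mol
mol H = 2 × 1.09 g H₂O ÷ 18.015 g/mol = 0.1210 mol
mass O = 1.41 − (0.7724 + 0.1220) = 0.5157 g → mol O = 0.5157 ÷ 15.999 = 0.03223 mol
Divide by the smallest (0.03223 mol): C 1.995, H 3.755, O 1.000
Multiplying each by 4 gives whole numbers: C 7.98, H 15.02, O 4.00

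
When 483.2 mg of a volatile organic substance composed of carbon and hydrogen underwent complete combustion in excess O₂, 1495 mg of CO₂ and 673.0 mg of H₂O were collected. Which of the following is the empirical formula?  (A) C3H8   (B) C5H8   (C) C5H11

(C) C5H11

mol C = 1.495 g CO₂ ÷ 44.009 g/mol = 0.033970 mol
mol H = 2 × 0.6730 g H₂O ÷ 18.015 g/mol = 0.074716 mol
Divide by the smallest (0.033970 mol): C 1.000, H 2.199
Multiplying each by 5 gives whole numbers: C 5.00, H 11.00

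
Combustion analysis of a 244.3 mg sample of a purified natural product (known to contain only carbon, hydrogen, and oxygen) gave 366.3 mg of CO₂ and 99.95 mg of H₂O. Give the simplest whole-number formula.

mol C = 0.3663 g CO₂ ÷ 44.009 g/mol = 0.0083233 mol
mol H = 2 × 0.09995 g H₂O ÷ 18.015 g/mol = 0.011096 mol
mass O = 0.2443 − (0.099971 + 0.011185) = 0.13314 g → mol O = 0.13314 ÷ 15.999 = 0.0083220 mol
Divide by the smallest (0.0083220 mol): C 1.000, H 1.333, O 1.000
Multiplying each by 3 gives whole numbers: C 3.00, H 4.00, O 3.00

C3H4O3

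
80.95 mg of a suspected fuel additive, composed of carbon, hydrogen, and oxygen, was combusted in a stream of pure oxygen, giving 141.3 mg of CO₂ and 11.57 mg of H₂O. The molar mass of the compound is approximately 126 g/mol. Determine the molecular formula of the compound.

C5H2O4

mol C = 0.1413 g CO₂ ÷ 44.009 g/mol = 0.0032107 mol
mol H = 2 × 0.01157 g H₂O ÷ 18.015 g/mol = 0.0012845 mol
mass O = 0.08095 − (0.038564 + 0.0012948) = 0.041091 g → mol O = 0.041091 ÷ 15.999 = 0.0025684 mol
Divide by the smallest (0.0012845 mol): C 2.500, H 1.000, O 2.000
Multiplying each by 2 gives whole numbers: C 5.00, H 2.00, O 4.00
Empirical formula: C5H2O4
Empirical-formula mass = 126.07 g/mol; 126 ÷ 126.07 ≈ 1, so the molecular formula is C5H2O4.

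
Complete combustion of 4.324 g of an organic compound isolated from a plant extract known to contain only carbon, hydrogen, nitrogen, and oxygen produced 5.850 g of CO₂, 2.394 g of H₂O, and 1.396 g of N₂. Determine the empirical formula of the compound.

C4H8N3O2

mol C = 5.850 g CO₂ ÷ 44.009 g/mol = 0.13293 mol
mol H = 2 × 2.394 g H₂O ÷ 18.015 g/mol = 0.26578 mol
mol N = 2 × 1.396 g N₂ ÷ 28.014 g/mol = 0.099664 mol
mass O = 4.324 − (1.5966 + 0.26790 + 1.3960) = 1.0635 g → mol O = 1.0635 ÷ 15.999 = 0.066473 mol
Divide by the smallest (0.066473 mol): C 2.000, H 3.998, N 1.499, O 1.000
Multiplying each by 2 gives whole numbers: C 4.00, H 8.00, N 3.00, O 2.00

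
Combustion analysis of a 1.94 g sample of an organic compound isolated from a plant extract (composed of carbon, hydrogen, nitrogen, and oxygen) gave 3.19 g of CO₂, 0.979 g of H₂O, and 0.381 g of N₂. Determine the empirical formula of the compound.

C8H12N3O4

mol C = 3.19 g CO₂ ÷ 44.009 g/mol = 0.07249 mol
mol H = 2 × 0.979 g H₂O ÷ 18.015 g/mol = 0.1087 mol
mol N = 2 × 0.381 g N₂ ÷ 28.014 g/mol = 0.02720 mol
mass O = 1.94 − (0.8706 + 0.1096 + 0.3810) = 0.5788 g → mol O = 0.5788 ÷ 15.999 = 0.03618 mol
Divide by the smallest (0.02720 mol): C 2.665, H 3.996, N 1.000, O 1.330
Multiplying each by 3 gives whole numbers: C 7.99, H 11.99, N 3.00, O 3.99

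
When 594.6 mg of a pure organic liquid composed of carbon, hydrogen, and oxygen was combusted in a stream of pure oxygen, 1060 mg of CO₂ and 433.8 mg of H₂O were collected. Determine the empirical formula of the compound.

C3H6O2

mol C = 1.060 g CO₂ ÷ 44.009 g/mol = 0.024086 mol
mol H = 2 × 0.4338 g H₂O ÷ 18.015 g/mol = 0.048160 mol
mass O = 0.5946 − (0.28930 + 0.048545) = 0.25676 g → mol O = 0.25676 ÷ 15.999 = 0.016048 mol
Divide by the smallest (0.016048 mol): C 1.501, H 3.001, O 1.000
Multiplying each by 2 gives whole numbers: C 3.00, H 6.00, O 2.00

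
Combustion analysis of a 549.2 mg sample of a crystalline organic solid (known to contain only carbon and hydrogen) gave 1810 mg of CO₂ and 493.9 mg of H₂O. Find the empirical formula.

mol C = 1.810 g CO₂ ÷ 44.009 g/mol = 0.041128 mol
mol H = 2 × 0.4939 g H₂O ÷ 18.015 g/mol = 0.054832 mol
Divide by the smallest (0.041128 mol): C 1.000, H 1.333
Multiplying each by 3 gives whole numbers: C 3.00, H 4.00

C3H4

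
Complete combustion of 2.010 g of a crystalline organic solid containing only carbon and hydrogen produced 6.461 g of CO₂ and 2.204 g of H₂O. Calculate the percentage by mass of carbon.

87.73%

mol C = 6.461 g CO₂ ÷ 44.009 g/mol = 0.14681 mol
mol H = 2 × 2.204 g H₂O ÷ 18.015 g/mol = 0.24468 mol
mass % C = 1.7633 g ÷ 2.010 g × 100%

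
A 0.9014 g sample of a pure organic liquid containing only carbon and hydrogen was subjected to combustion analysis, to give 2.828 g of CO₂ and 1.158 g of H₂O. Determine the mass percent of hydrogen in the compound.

14.38%

mol C = 2.828 g CO₂ ÷ 44.009 g/mol = 0.064260 mol
mol H = 2 × 1.158 g H₂O ÷ 18.015 g/mol = 0.12856 mol
mass % H = 0.12959 g ÷ 0.9014 g × 100%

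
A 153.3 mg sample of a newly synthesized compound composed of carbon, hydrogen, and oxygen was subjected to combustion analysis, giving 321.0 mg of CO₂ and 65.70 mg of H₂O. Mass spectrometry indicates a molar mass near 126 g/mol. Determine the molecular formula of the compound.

mol C = 0.3210 g CO₂ ÷ 44.009 g/mol = 0.0072940 mol
mol H = 2 × 0.06570 g H₂O ÷ 18.015 g/mol = 0.0072939 mol
mass O = 0.1533 − (0.087608 + 0.0073523) = 0.058340 g → mol O = 0.058340 ÷ 15.999 = 0.0036465 mol
Divide by the smallest (0.0036465 mol): C 2.000, H 2.000, O 1.000
Empirical formula: C2H2O
Empirical-formula mass = 42.04 g/mol; 126 ÷ 42.04 ≈ 3, so the molecular formula is C6H6O3.

C6H6O3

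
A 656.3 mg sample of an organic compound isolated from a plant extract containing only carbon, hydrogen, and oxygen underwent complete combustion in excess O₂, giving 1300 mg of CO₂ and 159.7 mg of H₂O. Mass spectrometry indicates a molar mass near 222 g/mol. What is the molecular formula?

mol C = 1.300 g CO₂ ÷ 44.009 g/mol = 0.029539 mol
mol H = 2 × 0.1597 g H₂O ÷ 18.015 g/mol = 0.017730 mol
mass O = 0.6563 − (0.35480 + 0.017872) = 0.28363 g → mol O = 0.28363 ÷ 15.999 = 0.017728 mol
Divide by the smallest (0.017728 mol): C 1.666, H 1.000, O 1.000
Multiplying each by 3 gives whole numbers: C 5.00, H 3.00, O 3.00
Empirical formula: C5H3O3
Empirical-formula mass = 111.08 g/mol; 222 ÷ 111.08 ≈ 2, so the molecular formula is C10H6O6.

C10H6O6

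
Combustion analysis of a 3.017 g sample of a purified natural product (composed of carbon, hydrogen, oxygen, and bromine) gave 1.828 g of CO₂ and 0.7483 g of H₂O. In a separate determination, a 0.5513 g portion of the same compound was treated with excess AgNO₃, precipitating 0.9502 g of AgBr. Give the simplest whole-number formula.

C3H6Br2O

mol C = 1.828 g CO₂ ÷ 44.009 g/mol = 0.041537 mol
mol H = 2 × 0.7483 g H₂O ÷ 18.015 g/mol = 0.083075 mol
From the AgBr data: mol Br per gram of compound = (0.9502 ÷ 187.772) ÷ 0.5513 = 0.0091790 mol/g, so in the 3.017 g combustion sample mol Br = 0.027693 mol
mass O = 3.017 − (0.49890 + 0.083740 + 2.2128) = 0.22157 g → mol O = 0.22157 ÷ 15.999 = 0.013849 mol
Divide by the smallest (0.013849 mol): C 2.999, H 5.999, Br 2.000, O 1.000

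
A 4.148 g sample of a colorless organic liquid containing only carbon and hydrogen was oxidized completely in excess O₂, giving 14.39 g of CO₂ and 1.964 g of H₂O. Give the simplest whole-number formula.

C3H2

mol C = 14.39 g CO₂ ÷ 44.009 g/mol = 0.32698 mol
mol H = 2 × 1.964 g H₂O ÷ 18.015 g/mol = 0.21804 mol
Divide by the smallest (0.21804 mol): C 1.500, H 1.000
Multiplying each by 2 gives whole numbers: C 3.00, H 2.00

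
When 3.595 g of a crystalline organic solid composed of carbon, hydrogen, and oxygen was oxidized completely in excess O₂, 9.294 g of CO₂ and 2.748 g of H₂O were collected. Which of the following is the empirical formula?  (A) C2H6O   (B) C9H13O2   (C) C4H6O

mol C = 9.294 g CO₂ ÷ 44.009 g/mol = 0.21118 mol
mol H = 2 × 2.748 g H₂O ÷ 18.015 g/mol = 0.30508 mol
mass O = 3.595 − (2.5365 + 0.30752) = 0.75095 g → mol O = 0.75095 ÷ 15.999 = 0.046937 mol
Divide by the smallest (0.046937 mol): C 4.499, H 6.500, O 1.000
Multiplying each by 2 gives whole numbers: C 9.00, H 13.00, O 2.00

(B) C9H13O2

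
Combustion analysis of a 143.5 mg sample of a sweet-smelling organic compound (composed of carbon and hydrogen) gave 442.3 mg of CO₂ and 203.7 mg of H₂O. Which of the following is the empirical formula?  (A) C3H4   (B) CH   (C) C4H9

(C) C4H9

mol C = 0.4423 g CO₂ ÷ 44.009 g/mol = 0.010050 mol
mol H = 2 × 0.2037 g H₂O ÷ 18.015 g/mol = 0.022614 mol
Divide by the smallest (0.010050 mol): C 1.000, H 2.250
Multiplying each by 4 gives whole numbers: C 4.00, H 9.00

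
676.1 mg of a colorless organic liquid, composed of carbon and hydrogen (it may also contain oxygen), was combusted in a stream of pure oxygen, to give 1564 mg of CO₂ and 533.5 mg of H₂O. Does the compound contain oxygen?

yes

mol C = 1.564 g CO₂ ÷ 44.009 g/mol = 0.035538 mol
mol H = 2 × 0.5335 g H₂O ÷ 18.015 g/mol = 0.059228 mol
C and H account for only 0.48655 g of the 0.6761 g sample; the remaining 0.18955 g must be oxygen.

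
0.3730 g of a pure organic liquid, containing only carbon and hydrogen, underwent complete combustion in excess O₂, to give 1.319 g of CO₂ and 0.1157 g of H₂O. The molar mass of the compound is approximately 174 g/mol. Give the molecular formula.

C14H6

mol C = 1.319 g CO₂ ÷ 44.009 g/mol = 0.029971 mol
mol H = 2 × 0.1157 g H₂O ÷ 18.015 g/mol = 0.012845 mol
Divide by the smallest (0.012845 mol): C 2.333, H 1.000
Multiplying each by 3 gives whole numbers: C 7.00, H 3.00
Empirical formula: C7H3
Empirical-formula mass = 87.10 g/mol; 174 ÷ 87.10 ≈ 2, so the molecular formula is C14H6.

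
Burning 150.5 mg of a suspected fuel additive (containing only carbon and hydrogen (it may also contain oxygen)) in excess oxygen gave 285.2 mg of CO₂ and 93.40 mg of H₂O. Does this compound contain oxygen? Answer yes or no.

yes

mol C = 0.2852 g CO₂ ÷ 44.009 g/mol = 0.0064805 mol
mol H = 2 × 0.09340 g H₂O ÷ 18.015 g/mol = 0.010369 mol
C and H account for only 0.088289 g of the 0.1505 g sample; the remaining 0.062211 g must be oxygen.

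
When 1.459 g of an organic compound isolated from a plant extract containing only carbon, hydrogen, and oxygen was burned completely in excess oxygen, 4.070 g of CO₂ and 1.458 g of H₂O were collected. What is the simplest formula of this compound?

mol C = 4.070 g CO₂ ÷ 44.009 g/mol = 0.092481 mol
mol H = 2 × 1.458 g H₂O ÷ 18.015 g/mol = 0.16187 mol
mass O = 1.459 − (1.1108 + 0.16316) = 0.18505 g → mol O = 0.18505 ÷ 15.999 = 0.011566 mol
Divide by the smallest (0.011566 mol): C 7.996, H 13.995, O 1.000

C8H14O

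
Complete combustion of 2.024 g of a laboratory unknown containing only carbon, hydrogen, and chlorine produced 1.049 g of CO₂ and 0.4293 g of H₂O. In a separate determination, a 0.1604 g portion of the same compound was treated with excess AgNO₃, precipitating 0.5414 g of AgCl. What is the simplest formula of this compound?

CH2Cl2

mol C = 1.049 g CO₂ ÷ 44.009 g/mol = 0.023836 mol
mol H = 2 × 0.4293 g H₂O ÷ 18.015 g/mol = 0.047660 mol
From the AgCl data: mol Cl per gram of compound = (0.5414 ÷ 143.318) ÷ 0.1604 = 0.023551 mol/g, so in the 2.024 g combustion sample mol Cl = 0.047668 mol
Divide by the smallest (0.023836 mol): C 1.000, H 2.000, Cl 2.000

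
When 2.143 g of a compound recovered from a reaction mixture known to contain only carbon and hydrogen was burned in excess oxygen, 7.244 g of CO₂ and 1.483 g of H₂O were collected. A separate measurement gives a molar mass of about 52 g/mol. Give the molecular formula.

mol C = 7.244 g CO₂ ÷ 44.009 g/mol = 0.16460 mol
mol H = 2 × 1.483 g H₂O ÷ 18.015 g/mol = 0.16464 mol
Divide by the smallest (0.16460 mol): C 1.000, H 1.000
Empirical formula: CH
Empirical-formula mass = 13.02 g/mol; 52 ÷ 13.02 ≈ 4, so the molecular formula is C4H4.

C4H4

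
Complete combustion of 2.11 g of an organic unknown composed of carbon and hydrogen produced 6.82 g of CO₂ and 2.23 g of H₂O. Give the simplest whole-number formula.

mol C = 6.82 g CO₂ ÷ 44.009 g/mol = 0.1550 mol
mol H = 2 × 2.23 g H₂O ÷ 18.015 g/mol = 0.2476 mol
Divide by the smallest (0.1550 mol): C 1.000, H 1.598
Multiplying each by 5 gives whole numbers: C 5.00, H 7.99

C5H8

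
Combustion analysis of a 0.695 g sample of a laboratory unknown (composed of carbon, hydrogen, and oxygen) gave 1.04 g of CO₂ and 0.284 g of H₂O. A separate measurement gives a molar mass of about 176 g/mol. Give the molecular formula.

C6H8O6

mol C = 1.04 g CO₂ ÷ 44.009 g/mol = 0.02363 mol
mol H = 2 × 0.284 g H₂O ÷ 18.015 g/mol = 0.03153 mol
mass O = 0.695 − (0.2838 + 0.03178) = 0.3794 g → mol O = 0.3794 ÷ 15.999 = 0.02371 mol
Divide by the smallest (0.02363 mol): C 1.000, H 1.334, O 1.003
Multiplying each by 3 gives whole numbers: C 3.00, H 4.00, O 3.01
Empirical formula: C3H4O3
Empirical-formula mass = 88.06 g/mol; 176 ÷ 88.06 ≈ 2, so the molecular formula is C6H8O6.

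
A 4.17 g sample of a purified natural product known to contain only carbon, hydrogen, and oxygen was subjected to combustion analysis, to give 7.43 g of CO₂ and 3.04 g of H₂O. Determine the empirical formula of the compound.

mol C = 7.43 g CO₂ ÷ 44.009 g/mol = 0.1688 mol
mol H = 2 × 3.04 g H₂O ÷ 18.015 g/mol = 0.3375 mol
mass O = 4.17 − (2.028 + 0.3402) = 1.802 g → mol O = 1.802 ÷ 15.999 = 0.1126 mol
Divide by the smallest (0.1126 mol): C 1.499, H 2.996, O 1.000
Multiplying each by 2 gives whole numbers: C 3.00, H 5.99, O 2.00

C3H6O2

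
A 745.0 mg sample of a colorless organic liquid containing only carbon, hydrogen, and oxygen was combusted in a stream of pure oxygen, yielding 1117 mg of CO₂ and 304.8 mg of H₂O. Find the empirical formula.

C3H4O3

mol C = 1.117 g CO₂ ÷ 44.009 g/mol = 0.025381 mol
mol H = 2 × 0.3048 g H₂O ÷ 18.015 g/mol = 0.033838 mol
mass O = 0.7450 − (0.30485 + 0.034109) = 0.40604 g → mol O = 0.40604 ÷ 15.999 = 0.025379 mol
Divide by the smallest (0.025379 mol): C 1.000, H 1.333, O 1.000
Multiplying each by 3 gives whole numbers: C 3.00, H 4.00, O 3.00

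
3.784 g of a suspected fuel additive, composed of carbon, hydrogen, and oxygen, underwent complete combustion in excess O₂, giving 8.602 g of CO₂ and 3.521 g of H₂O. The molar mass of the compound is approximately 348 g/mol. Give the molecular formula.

mol C = 8.602 g CO₂ ÷ 44.009 g/mol = 0.19546 mol
mol H = 2 × 3.521 g H₂O ÷ 18.015 g/mol = 0.39090 mol
mass O = 3.784 − (2.3477 + 0.39402) = 1.0423 g → mol O = 1.0423 ÷ 15.999 = 0.065148 mol
Divide by the smallest (0.065148 mol): C 3.000, H 6.000, O 1.000
Empirical formula: C3H6O
Empirical-formula mass = 58.08 g/mol; 348 ÷ 58.08 ≈ 6, so the molecular formula is C18H36O6.

C18H36O6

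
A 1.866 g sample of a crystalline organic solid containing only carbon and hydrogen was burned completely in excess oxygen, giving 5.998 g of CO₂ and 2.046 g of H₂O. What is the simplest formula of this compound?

C3H5

mol C = 5.998 g CO₂ ÷ 44.009 g/mol = 0.13629 mol
mol H = 2 × 2.046 g H₂O ÷ 18.015 g/mol = 0.22714 mol
Divide by the smallest (0.13629 mol): C 1.000, H 1.667
Multiplying each by 3 gives whole numbers: C 3.00, H 5.00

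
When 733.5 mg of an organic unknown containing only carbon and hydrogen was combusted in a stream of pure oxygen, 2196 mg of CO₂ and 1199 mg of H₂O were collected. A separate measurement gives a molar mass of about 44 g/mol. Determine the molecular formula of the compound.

mol C = 2.196 g CO₂ ÷ 44.009 g/mol = 0.049899 mol
mol H = 2 × 1.199 g H₂O ÷ 18.015 g/mol = 0.13311 mol
Divide by the smallest (0.049899 mol): C 1.000, H 2.668
Multiplying each by 3 gives whole numbers: C 3.00, H 8.00
Empirical formula: C3H8
Empirical-formula mass = 44.10 g/mol; 44 ÷ 44.10 ≈ 1, so the molecular formula is C3H8.

C3H8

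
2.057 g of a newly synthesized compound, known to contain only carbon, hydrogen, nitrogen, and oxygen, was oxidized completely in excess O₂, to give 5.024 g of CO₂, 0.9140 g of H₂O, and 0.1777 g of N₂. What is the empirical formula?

mol C = 5.024 g CO₂ ÷ 44.009 g/mol = 0.11416 mol
mol H = 2 × 0.9140 g H₂O ÷ 18.015 g/mol = 0.10147 mol
mol N = 2 × 0.1777 g N₂ ÷ 28.014 g/mol = 0.012687 mol
mass O = 2.057 − (1.3712 + 0.10228 + 0.17770) = 0.40586 g → mol O = 0.40586 ÷ 15.999 = 0.025368 mol
Divide by the smallest (0.012687 mol): C 8.998, H 7.998, N 1.000, O 2.000

C9H8NO2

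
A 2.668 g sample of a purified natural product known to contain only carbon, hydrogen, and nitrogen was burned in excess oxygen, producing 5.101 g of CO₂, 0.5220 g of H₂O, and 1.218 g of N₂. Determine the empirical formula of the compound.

C4H2N3

mol C = 5.101 g CO₂ ÷ 44.009 g/mol = 0.11591 mol
mol H = 2 × 0.5220 g H₂O ÷ 18.015 g/mol = 0.057952 mol
mol N = 2 × 1.218 g N₂ ÷ 28.014 g/mol = 0.086957 mol
Divide by the smallest (0.057952 mol): C 2.000, H 1.000, N 1.500
Multiplying each by 2 gives whole numbers: C 4.00, H 2.00, N 3.00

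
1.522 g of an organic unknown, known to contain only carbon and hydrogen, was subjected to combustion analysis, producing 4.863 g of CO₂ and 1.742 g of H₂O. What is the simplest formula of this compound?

C4H7

mol C = 4.863 g CO₂ ÷ 44.009 g/mol = 0.11050 mol
mol H = 2 × 1.742 g H₂O ÷ 18.015 g/mol = 0.19339 mol
Divide by the smallest (0.11050 mol): C 1.000, H 1.750
Multiplying each by 4 gives whole numbers: C 4.00, H 7.00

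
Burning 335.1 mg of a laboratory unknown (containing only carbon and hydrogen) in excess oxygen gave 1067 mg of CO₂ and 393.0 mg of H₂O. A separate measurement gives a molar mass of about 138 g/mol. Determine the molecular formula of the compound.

C10H18

mol C = 1.067 g CO₂ ÷ 44.009 g/mol = 0.024245 mol
mol H = 2 × 0.3930 g H₂O ÷ 18.015 g/mol = 0.043630 mol
Divide by the smallest (0.024245 mol): C 1.000, H 1.800
Multiplying each by 5 gives whole numbers: C 5.00, H 9.00
Empirical formula: C5H9
Empirical-formula mass = 69.13 g/mol; 138 ÷ 69.13 ≈ 2, so the molecular formula is C10H18.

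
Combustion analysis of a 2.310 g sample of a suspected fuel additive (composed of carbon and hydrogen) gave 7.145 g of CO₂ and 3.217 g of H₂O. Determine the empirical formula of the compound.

mol C = 7.145 g CO₂ ÷ 44.009 g/mol = 0.16235 mol
mol H = 2 × 3.217 g H₂O ÷ 18.015 g/mol = 0.35715 mol
Divide by the smallest (0.16235 mol): C 1.000, H 2.200
Multiplying each by 5 gives whole numbers: C 5.00, H 11.00

C5H11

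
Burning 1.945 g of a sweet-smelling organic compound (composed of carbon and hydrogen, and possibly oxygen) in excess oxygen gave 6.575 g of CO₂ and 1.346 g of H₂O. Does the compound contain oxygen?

no

mol C = 6.575 g CO₂ ÷ 44.009 g/mol = 0.14940 mol
mol H = 2 × 1.346 g H₂O ÷ 18.015 g/mol = 0.14943 mol
C and H together account for 1.9451 g — essentially the entire 1.945 g sample — so the compound contains no oxygen.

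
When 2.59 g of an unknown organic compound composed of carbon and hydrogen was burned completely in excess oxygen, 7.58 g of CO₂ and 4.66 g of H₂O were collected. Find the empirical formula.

CH3

mol C = 7.58 g CO₂ ÷ 44.009 g/mol = 0.1722 mol
mol H = 2 × 4.66 g H₂O ÷ 18.015 g/mol = 0.5173 mol
Divide by the smallest (0.1722 mol): C 1.000, H 3.004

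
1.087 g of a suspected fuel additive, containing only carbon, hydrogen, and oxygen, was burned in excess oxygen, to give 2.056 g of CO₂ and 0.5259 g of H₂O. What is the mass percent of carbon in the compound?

51.62%

mol C = 2.056 g CO₂ ÷ 44.009 g/mol = 0.046718 mol
mol H = 2 × 0.5259 g H₂O ÷ 18.015 g/mol = 0.058385 mol
mass O = 1.087 − (0.56113 + 0.058852) = 0.46702 g → mol O = 0.46702 ÷ 15.999 = 0.029191 mol
mass % C = 0.56113 g ÷ 1.087 g × 100%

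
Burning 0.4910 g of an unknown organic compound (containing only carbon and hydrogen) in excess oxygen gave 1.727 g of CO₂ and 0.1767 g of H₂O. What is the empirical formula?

mol C = 1.727 g CO₂ ÷ 44.009 g/mol = 0.039242 mol
mol H = 2 × 0.1767 g H₂O ÷ 18.015 g/mol = 0.019617 mol
Divide by the smallest (0.019617 mol): C 2.000, H 1.000

C2H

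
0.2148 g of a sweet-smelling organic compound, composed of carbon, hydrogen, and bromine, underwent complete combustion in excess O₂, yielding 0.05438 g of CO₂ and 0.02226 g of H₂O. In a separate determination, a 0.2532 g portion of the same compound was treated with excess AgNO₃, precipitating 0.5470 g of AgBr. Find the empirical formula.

mol C = 0.05438 g CO₂ ÷ 44.009 g/mol = 0.0012357 mol
mol H = 2 × 0.02226 g H₂O ÷ 18.015 g/mol = 0.0024713 mol
From the AgBr data: mol Br per gram of compound = (0.5470 ÷ 187.772) ÷ 0.2532 = 0.011505 mol/g, so in the 0.2148 g combustion sample mol Br = 0.0024713 mol
Divide by the smallest (0.0012357 mol): C 1.000, H 2.000, Br 2.000

CH2Br2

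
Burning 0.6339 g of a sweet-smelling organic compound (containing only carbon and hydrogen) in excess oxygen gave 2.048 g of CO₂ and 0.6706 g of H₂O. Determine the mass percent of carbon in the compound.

mol C = 2.048 g CO₂ ÷ 44.009 g/mol = 0.046536 mol
mol H = 2 × 0.6706 g H₂O ÷ 18.015 g/mol = 0.074449 mol
mass % C = 0.55894 g ÷ 0.6339 g × 100%

88.18%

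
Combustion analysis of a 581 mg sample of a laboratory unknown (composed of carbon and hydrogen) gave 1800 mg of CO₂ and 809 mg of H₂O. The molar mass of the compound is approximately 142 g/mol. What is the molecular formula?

mol C = 1.80 g CO₂ ÷ 44.009 g/mol = 0.04090 mol
mol H = 2 × 0.809 g H₂O ÷ 18.015 g/mol = 0.08981 mol
Divide by the smallest (0.04090 mol): C 1.000, H 2.196
Multiplying each by 5 gives whole numbers: C 5.00, H 10.98
Empirical formula: C5H11
Empirical-formula mass = 71.14 g/mol; 142 ÷ 71.14 ≈ 2, so the molecular formula is C10H22.

C10H22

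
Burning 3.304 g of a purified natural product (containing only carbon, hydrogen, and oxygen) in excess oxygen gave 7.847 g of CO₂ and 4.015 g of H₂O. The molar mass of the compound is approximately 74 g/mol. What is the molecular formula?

mol C = 7.847 g CO₂ ÷ 44.009 g/mol = 0.17830 mol
mol H = 2 × 4.015 g H₂O ÷ 18.015 g/mol = 0.44574 mol
mass O = 3.304 − (2.1416 + 0.44931) = 0.71308 g → mol O = 0.71308 ÷ 15.999 = 0.044570 mol
Divide by the smallest (0.044570 mol): C 4.001, H 10.001, O 1.000
Empirical formula: C4H10O
Empirical-formula mass = 74.12 g/mol; 74 ÷ 74.12 ≈ 1, so the molecular formula is C4H10O.

C4H10O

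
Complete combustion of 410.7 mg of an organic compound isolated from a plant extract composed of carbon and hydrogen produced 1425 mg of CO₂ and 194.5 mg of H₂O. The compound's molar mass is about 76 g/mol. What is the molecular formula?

mol C = 1.425 g CO₂ ÷ 44.009 g/mol = 0.032380 mol
mol H = 2 × 0.1945 g H₂O ÷ 18.015 g/mol = 0.021593 mol
Divide by the smallest (0.021593 mol): C 1.500, H 1.000
Multiplying each by 2 gives whole numbers: C 3.00, H 2.00
Empirical formula: C3H2
Empirical-formula mass = 38.05 g/mol; 76 ÷ 38.05 ≈ 2, so the molecular formula is C6H4.

C6H4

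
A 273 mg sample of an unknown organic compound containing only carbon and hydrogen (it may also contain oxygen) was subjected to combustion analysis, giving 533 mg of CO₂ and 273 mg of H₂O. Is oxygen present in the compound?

mol C = 0.533 g CO₂ ÷ 44.009 g/mol = 0.01211 mol
mol H = 2 × 0.273 g H₂O ÷ 18.015 g/mol = 0.03031 mol
C and H account for only 0.1760 g of the 0.273 g sample; the remaining 0.09698 g must be oxygen.

yes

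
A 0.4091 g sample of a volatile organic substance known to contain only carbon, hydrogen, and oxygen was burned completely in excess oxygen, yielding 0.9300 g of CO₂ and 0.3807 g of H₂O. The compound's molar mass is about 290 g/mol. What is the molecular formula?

C15H30O5

mol C = 0.9300 g CO₂ ÷ 44.009 g/mol = 0.021132 mol
mol H = 2 × 0.3807 g H₂O ÷ 18.015 g/mol = 0.042265 mol
mass O = 0.4091 − (0.25382 + 0.042603) = 0.11268 g → mol O = 0.11268 ÷ 15.999 = 0.0070429 mol
Divide by the smallest (0.0070429 mol): C 3.000, H 6.001, O 1.000
Empirical formula: C3H6O
Empirical-formula mass = 58.08 g/mol; 290 ÷ 58.08 ≈ 5, so the molecular formula is C15H30O5.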